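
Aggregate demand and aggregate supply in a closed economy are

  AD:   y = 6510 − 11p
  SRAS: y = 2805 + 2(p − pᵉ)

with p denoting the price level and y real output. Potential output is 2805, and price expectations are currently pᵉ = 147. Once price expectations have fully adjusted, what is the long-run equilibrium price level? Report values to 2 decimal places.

Long-run p = 336.82

Short run: with pᵉ = 147, SRAS is y = 2511 + 2p. Setting AD = SRAS gives 3999 = 13p, so p = 307.62 and y = 6510 − 11p = 3126.23.
Output 3126.23 is above potential 2805, so over time expected prices rise and SRAS shifts left until y returns to 2805.
Long run: y = 2805 on the AD curve gives 2805 = 6510 − 11p, so p = 336.82.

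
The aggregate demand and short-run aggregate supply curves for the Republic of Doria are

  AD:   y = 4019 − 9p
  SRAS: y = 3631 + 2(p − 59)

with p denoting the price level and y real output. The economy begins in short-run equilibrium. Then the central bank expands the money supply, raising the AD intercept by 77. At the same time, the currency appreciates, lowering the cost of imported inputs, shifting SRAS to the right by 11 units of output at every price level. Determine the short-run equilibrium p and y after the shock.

After both shocks: AD is y = 4096 − 9p and SRAS is y = 3524 + 2p.
Setting them equal: 572 = 11p, so p = 52.
y = 4096 − 9·52 = 3628.

p = 52, y = 3628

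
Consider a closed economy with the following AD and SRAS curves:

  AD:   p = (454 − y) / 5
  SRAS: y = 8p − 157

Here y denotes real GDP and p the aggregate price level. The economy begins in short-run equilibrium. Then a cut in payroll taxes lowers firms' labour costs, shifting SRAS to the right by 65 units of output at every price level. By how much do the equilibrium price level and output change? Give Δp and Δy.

This is a positive supply shock: SRAS shifts right.
New SRAS: y = 8p − 92.
Set AD = SRAS: 454 − 5p = 8p − 92, so 546 = 13p and p = 42.
y = 454 − 5·42 = 244.
Initially p = 47, y = 219, so Δp = -5 and Δy = +25.

Δp = -5, Δy = +25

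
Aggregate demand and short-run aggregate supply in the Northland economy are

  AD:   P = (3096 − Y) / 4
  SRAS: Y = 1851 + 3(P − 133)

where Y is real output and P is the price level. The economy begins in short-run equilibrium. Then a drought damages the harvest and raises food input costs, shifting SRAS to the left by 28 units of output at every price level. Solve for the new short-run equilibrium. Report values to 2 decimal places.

This is a negative supply shock: SRAS shifts left.
New SRAS: Y = 1424 + 3P.
Set AD = SRAS: 3096 − 4P = 1424 + 3P, so 1672 = 7P and P = 238.86.
Substituting into AD, Y = 2140.57.

P = 238.86, Y = 2140.57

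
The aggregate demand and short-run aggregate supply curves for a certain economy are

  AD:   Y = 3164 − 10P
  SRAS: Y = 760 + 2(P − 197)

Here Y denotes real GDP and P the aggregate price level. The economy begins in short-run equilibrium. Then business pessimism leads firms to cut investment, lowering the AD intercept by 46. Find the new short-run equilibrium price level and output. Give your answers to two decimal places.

P = 229.33, Y = 824.67

This is a negative demand shock: AD shifts left.
New AD: Y = 3118 − 10P.
SRAS can be written Y = 366 + 2P.
Set AD = SRAS: 3118 − 10P = 366 + 2P, so 2752 = 12P and P = 229.33.
Substituting into AD, Y = 824.67.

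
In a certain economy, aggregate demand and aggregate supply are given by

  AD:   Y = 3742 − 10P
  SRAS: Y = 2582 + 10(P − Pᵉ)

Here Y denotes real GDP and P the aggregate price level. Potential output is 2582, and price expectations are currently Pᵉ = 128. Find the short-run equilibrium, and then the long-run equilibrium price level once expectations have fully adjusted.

Short run: P = 122, Y = 2522. Long run: P = 116.

Short run: with Pᵉ = 128, SRAS is Y = 1302 + 10P. Setting AD = SRAS gives 2440 = 20P, so P = 122 and Y = 3742 − 10·122 = 2522.
Output 2522 is below potential 2582, so over time expected prices fall and SRAS shifts right until Y returns to 2582.
Long run: Y = 2582 on the AD curve gives 2582 = 3742 − 10P, so P = 116.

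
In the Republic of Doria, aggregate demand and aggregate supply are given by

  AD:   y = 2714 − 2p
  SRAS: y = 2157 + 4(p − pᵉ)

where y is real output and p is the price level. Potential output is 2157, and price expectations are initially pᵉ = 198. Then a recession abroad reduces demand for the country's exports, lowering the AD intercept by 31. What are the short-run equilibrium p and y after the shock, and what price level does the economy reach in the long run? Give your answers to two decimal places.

AD shifts left: new AD is y = 2683 − 2p. With pᵉ = 198, SRAS is y = 1365 + 4p.
Short run: 2683 − 2p = 1365 + 4p gives 1318 = 6p, so p = 219.67 and y = 2683 − 2p = 2243.67.
y = 2243.67 is above potential 2157; expectations adjust and SRAS shifts left until y = 2157.
Long run: on the new AD curve, 2157 = 2683 − 2p gives p = 263.00.

Short run: p = 219.67, y = 2243.67. Long run: p = 263.00.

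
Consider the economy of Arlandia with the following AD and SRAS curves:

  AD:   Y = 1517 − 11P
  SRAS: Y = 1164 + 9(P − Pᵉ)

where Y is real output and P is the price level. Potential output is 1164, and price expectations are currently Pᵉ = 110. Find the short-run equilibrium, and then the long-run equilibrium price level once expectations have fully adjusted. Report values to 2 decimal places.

Short run: with Pᵉ = 110, SRAS is Y = 174 + 9P. Setting AD = SRAS gives 1343 = 20P, so P = 67.15 and Y = 1517 − 11P = 778.35.
Output 778.35 is below potential 1164, so over time expected prices fall and SRAS shifts right until Y returns to 1164.
Long run: Y = 1164 on the AD curve gives 1164 = 1517 − 11P, so P = 32.09.

Short run: P = 67.15, Y = 778.35. Long run: P = 32.09.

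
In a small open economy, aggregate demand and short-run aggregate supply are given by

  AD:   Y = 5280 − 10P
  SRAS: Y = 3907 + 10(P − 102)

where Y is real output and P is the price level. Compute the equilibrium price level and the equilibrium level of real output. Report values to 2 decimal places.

P = 119.65, Y = 4083.50

Write SRAS as Y = 3907 + 10P − 1020 = 2887 + 10P.
Set AD = SRAS: 5280 − 10P = 2887 + 10P, so 2393 = 20P and P = 119.65.
Substituting into AD, Y = 5280 − 10P = 4083.50.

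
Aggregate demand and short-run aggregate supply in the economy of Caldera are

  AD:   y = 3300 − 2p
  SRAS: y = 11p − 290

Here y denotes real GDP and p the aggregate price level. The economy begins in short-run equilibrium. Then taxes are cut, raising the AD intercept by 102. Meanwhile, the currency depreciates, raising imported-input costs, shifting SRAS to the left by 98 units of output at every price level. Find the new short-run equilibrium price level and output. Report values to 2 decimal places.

After both shocks: AD is y = 3402 − 2p and SRAS is y = 11p − 388.
Setting them equal: 3790 = 13p, so p = 291.54.
Substituting into AD, y = 2818.92.

p = 291.54, y = 2818.92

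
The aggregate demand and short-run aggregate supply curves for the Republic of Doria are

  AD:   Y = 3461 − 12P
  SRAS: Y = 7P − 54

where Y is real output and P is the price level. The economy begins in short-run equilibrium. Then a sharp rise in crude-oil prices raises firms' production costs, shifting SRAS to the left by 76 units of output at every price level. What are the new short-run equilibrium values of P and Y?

P = 189, Y = 1193

This is a negative supply shock: SRAS shifts left.
New SRAS: Y = 7P − 130.
Set AD = SRAS: 3461 − 12P = 7P − 130, so 3591 = 19P and P = 189.
Y = 3461 − 12·189 = 1193.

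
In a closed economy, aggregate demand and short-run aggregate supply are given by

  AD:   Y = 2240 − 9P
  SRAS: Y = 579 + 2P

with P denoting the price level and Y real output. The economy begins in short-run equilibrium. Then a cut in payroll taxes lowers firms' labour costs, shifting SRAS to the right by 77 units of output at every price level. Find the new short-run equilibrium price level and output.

This is a positive supply shock: SRAS shifts right.
New SRAS: Y = 656 + 2P.
Set AD = SRAS: 2240 − 9P = 656 + 2P, so 1584 = 11P and P = 144.
Y = 2240 − 9·144 = 944.

P = 144, Y = 944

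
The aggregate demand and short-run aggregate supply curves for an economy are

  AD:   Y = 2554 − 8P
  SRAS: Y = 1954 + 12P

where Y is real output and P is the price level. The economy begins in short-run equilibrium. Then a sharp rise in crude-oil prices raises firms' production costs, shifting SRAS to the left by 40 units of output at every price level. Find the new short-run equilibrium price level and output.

This is a negative supply shock: SRAS shifts left.
New SRAS: Y = 1914 + 12P.
Set AD = SRAS: 2554 − 8P = 1914 + 12P, so 640 = 20P and P = 32.
Y = 2554 − 8·32 = 2298.

P = 32, Y = 2298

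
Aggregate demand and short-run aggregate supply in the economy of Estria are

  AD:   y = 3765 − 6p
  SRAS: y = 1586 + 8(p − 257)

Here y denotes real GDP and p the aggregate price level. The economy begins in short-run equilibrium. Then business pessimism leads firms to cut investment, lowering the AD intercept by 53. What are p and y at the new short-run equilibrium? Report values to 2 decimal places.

This is a negative demand shock: AD shifts left.
New AD: y = 3712 − 6p.
SRAS can be written y = 8p − 470.
Set AD = SRAS: 3712 − 6p = 8p − 470, so 4182 = 14p and p = 298.71.
Substituting into AD, y = 1919.71.

p = 298.71, y = 1919.71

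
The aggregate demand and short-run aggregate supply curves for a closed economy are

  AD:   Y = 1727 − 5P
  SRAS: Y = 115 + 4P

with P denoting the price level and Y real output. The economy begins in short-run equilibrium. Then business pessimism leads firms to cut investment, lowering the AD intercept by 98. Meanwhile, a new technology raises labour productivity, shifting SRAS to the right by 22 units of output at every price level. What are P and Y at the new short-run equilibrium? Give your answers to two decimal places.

P = 165.78, Y = 800.11

After both shocks: AD is Y = 1629 − 5P and SRAS is Y = 137 + 4P.
Setting them equal: 1492 = 9P, so P = 165.78.
Substituting into AD, Y = 800.11.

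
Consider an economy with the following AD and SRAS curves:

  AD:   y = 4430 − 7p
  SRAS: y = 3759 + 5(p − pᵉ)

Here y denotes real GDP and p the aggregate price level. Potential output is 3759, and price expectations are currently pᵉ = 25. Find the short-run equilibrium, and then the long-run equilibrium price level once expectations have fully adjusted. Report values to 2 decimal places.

Short run: with pᵉ = 25, SRAS is y = 3634 + 5p. Setting AD = SRAS gives 796 = 12p, so p = 66.33 and y = 4430 − 7p = 3965.67.
Output 3965.67 is above potential 3759, so over time expected prices rise and SRAS shifts left until y returns to 3759.
Long run: y = 3759 on the AD curve gives 3759 = 4430 − 7p, so p = 95.86.

Short run: p = 66.33, y = 3965.67. Long run: p = 95.86.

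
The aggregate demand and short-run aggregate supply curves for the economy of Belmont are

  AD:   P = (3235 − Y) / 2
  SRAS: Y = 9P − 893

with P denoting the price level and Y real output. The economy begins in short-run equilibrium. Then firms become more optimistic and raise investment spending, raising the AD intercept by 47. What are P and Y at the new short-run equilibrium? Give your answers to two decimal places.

This is a positive demand shock: AD shifts right.
New AD: Y = 3282 − 2P.
Set AD = SRAS: 3282 − 2P = 9P − 893, so 4175 = 11P and P = 379.55.
Substituting into AD, Y = 2522.91.

P = 379.55, Y = 2522.91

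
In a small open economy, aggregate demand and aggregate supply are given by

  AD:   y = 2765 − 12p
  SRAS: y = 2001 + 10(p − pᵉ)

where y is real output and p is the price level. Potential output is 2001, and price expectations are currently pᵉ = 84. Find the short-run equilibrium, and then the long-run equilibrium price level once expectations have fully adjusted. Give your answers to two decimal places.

Short run: p = 72.91, y = 1890.09. Long run: p = 63.67.

Short run: with pᵉ = 84, SRAS is y = 1161 + 10p. Setting AD = SRAS gives 1604 = 22p, so p = 72.91 and y = 2765 − 12p = 1890.09.
Output 1890.09 is below potential 2001, so over time expected prices fall and SRAS shifts right until y returns to 2001.
Long run: y = 2001 on the AD curve gives 2001 = 2765 − 12p, so p = 63.67.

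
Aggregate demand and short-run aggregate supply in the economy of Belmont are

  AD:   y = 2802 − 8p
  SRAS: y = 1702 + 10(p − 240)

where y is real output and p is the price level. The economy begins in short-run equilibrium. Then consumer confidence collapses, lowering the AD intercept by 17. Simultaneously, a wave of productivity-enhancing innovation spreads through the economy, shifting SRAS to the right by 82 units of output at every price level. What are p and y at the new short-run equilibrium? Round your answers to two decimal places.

After both shocks: AD is y = 2785 − 8p and SRAS is y = 10p − 616.
Setting them equal: 3401 = 18p, so p = 188.94.
Substituting into AD, y = 1273.44.

p = 188.94, y = 1273.44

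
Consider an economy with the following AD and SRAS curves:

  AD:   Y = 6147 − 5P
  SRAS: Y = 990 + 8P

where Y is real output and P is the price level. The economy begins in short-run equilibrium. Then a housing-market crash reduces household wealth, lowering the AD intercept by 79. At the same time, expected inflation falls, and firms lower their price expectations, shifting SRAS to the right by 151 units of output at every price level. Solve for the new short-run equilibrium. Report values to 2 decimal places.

P = 379.00, Y = 4173.00

After both shocks: AD is Y = 6068 − 5P and SRAS is Y = 1141 + 8P.
Setting them equal: 4927 = 13P, so P = 379.00.
Substituting into AD, Y = 4173.00.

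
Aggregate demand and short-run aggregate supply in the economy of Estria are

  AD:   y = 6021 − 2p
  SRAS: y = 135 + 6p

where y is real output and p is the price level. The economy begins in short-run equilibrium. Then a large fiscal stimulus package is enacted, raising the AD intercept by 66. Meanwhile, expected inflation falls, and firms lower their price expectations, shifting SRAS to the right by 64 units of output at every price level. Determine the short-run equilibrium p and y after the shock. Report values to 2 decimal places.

After both shocks: AD is y = 6087 − 2p and SRAS is y = 199 + 6p.
Setting them equal: 5888 = 8p, so p = 736.00.
Substituting into AD, y = 4615.00.

p = 736.00, y = 4615.00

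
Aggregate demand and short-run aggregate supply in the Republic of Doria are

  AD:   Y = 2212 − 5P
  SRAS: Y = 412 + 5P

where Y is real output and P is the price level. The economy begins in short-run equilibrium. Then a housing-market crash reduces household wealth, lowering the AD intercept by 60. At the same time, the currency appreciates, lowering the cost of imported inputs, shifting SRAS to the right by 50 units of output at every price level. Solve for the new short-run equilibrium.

P = 169, Y = 1307

After both shocks: AD is Y = 2152 − 5P and SRAS is Y = 462 + 5P.
Setting them equal: 1690 = 10P, so P = 169.
Y = 2152 − 5·169 = 1307.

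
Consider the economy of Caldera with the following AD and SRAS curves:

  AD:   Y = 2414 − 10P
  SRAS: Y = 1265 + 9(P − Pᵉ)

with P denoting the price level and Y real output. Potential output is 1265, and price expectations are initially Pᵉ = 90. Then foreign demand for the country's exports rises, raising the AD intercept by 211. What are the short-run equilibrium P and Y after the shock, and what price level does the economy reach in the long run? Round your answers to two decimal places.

Short run: P = 114.21, Y = 1482.89. Long run: P = 136.00.

AD shifts right: new AD is Y = 2625 − 10P. With Pᵉ = 90, SRAS is Y = 455 + 9P.
Short run: 2625 − 10P = 455 + 9P gives 2170 = 19P, so P = 114.21 and Y = 2625 − 10P = 1482.89.
Y = 1482.89 is above potential 1265; expectations adjust and SRAS shifts left until Y = 1265.
Long run: on the new AD curve, 1265 = 2625 − 10P gives P = 136.00.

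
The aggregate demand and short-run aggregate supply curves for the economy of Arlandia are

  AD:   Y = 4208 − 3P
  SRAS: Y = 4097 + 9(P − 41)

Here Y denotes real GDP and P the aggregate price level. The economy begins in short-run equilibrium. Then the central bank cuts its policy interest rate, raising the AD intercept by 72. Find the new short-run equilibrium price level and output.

This is a positive demand shock: AD shifts right.
New AD: Y = 4280 − 3P.
SRAS can be written Y = 3728 + 9P.
Set AD = SRAS: 4280 − 3P = 3728 + 9P, so 552 = 12P and P = 46.
Y = 4280 − 3·46 = 4142.

P = 46, Y = 4142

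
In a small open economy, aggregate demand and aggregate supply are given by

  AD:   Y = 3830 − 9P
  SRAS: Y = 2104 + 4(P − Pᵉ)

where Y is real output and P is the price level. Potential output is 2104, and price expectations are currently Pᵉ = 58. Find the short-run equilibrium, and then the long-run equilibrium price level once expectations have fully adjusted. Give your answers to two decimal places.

Short run: P = 150.62, Y = 2474.46. Long run: P = 191.78.

Short run: with Pᵉ = 58, SRAS is Y = 1872 + 4P. Setting AD = SRAS gives 1958 = 13P, so P = 150.62 and Y = 3830 − 9P = 2474.46.
Output 2474.46 is above potential 2104, so over time expected prices rise and SRAS shifts left until Y returns to 2104.
Long run: Y = 2104 on the AD curve gives 2104 = 3830 − 9P, so P = 191.78.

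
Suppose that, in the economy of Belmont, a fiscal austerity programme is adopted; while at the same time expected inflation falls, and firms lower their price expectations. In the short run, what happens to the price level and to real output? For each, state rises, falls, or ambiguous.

Price level: falls; output: ambiguous

The first event is a negative demand shock: AD shifts left, which by itself pushes P down and Y down.
The second is a favourable supply shock: SRAS shifts right, which by itself pushes P down and Y up.
Both shocks push P down, so P falls. The two shocks push Y in opposite directions, so the effect on Y is ambiguous.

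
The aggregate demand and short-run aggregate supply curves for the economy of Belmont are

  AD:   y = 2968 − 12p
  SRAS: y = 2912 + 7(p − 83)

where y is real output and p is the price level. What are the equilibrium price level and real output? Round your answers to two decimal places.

p = 33.53, y = 2565.68

Write SRAS as y = 2912 + 7p − 581 = 2331 + 7p.
Set AD = SRAS: 2968 − 12p = 2331 + 7p, so 637 = 19p and p = 33.53.
Substituting into AD, y = 2968 − 12p = 2565.68.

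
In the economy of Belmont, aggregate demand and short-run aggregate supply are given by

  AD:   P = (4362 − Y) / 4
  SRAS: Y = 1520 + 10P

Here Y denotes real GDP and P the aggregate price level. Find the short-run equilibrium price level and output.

P = 203, Y = 3550

Rearrange AD to Y = 4362 − 4P.
Set AD = SRAS: 4362 − 4P = 1520 + 10P, so 2842 = 14P and P = 203.
Then Y = 4362 − 4·203 = 3550.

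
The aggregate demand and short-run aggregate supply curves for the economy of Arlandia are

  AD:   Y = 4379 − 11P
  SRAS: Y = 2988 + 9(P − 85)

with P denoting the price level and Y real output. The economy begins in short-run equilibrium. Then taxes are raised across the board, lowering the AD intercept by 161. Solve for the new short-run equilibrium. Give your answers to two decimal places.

P = 99.75, Y = 3120.75

This is a negative demand shock: AD shifts left.
New AD: Y = 4218 − 11P.
SRAS can be written Y = 2223 + 9P.
Set AD = SRAS: 4218 − 11P = 2223 + 9P, so 1995 = 20P and P = 99.75.
Substituting into AD, Y = 3120.75.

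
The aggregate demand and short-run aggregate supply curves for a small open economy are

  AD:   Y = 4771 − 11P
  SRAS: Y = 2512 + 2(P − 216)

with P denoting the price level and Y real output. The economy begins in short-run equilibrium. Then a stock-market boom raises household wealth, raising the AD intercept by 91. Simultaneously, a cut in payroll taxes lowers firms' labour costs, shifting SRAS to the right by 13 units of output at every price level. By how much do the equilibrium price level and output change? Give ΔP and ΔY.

ΔP = +6, ΔY = +25

After both shocks: AD is Y = 4862 − 11P and SRAS is Y = 2093 + 2P.
Setting them equal: 2769 = 13P, so P = 213.
Y = 4862 − 11·213 = 2519.
Initially P = 207, Y = 2494, so ΔP = +6 and ΔY = +25.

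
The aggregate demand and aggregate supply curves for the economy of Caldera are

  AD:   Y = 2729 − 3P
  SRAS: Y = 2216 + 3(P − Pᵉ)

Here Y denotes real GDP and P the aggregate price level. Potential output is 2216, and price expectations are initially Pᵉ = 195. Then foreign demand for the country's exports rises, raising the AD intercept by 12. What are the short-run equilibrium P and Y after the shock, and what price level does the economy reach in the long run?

AD shifts right: new AD is Y = 2741 − 3P. With Pᵉ = 195, SRAS is Y = 1631 + 3P.
Short run: 2741 − 3P = 1631 + 3P gives 1110 = 6P, so P = 185 and Y = 2741 − 3·185 = 2186.
Y = 2186 is below potential 2216; expectations adjust and SRAS shifts right until Y = 2216.
Long run: on the new AD curve, 2216 = 2741 − 3P gives P = 175.

Short run: P = 185, Y = 2186. Long run: P = 175.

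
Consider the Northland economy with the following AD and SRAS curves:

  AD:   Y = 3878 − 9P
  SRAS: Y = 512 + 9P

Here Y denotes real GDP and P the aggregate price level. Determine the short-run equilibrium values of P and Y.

P = 187, Y = 2195

Set AD = SRAS: 3878 − 9P = 512 + 9P, so 3366 = 18P and P = 187.
Then Y = 3878 − 9·187 = 2195.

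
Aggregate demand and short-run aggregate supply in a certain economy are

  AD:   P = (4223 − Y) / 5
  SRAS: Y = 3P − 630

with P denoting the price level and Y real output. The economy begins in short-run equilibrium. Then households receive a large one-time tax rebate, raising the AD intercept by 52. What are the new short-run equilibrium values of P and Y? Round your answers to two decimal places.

This is a positive demand shock: AD shifts right.
New AD: Y = 4275 − 5P.
Set AD = SRAS: 4275 − 5P = 3P − 630, so 4905 = 8P and P = 613.13.
Substituting into AD, Y = 1209.38.

P = 613.13, Y = 1209.38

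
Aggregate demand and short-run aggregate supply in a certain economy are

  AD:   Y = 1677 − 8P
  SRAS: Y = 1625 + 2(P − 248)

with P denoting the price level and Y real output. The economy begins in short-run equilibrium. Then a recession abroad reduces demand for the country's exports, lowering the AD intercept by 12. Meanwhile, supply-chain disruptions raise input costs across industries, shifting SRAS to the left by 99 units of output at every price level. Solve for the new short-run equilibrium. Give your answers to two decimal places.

P = 63.50, Y = 1157.00

After both shocks: AD is Y = 1665 − 8P and SRAS is Y = 1030 + 2P.
Setting them equal: 635 = 10P, so P = 63.50.
Substituting into AD, Y = 1157.00.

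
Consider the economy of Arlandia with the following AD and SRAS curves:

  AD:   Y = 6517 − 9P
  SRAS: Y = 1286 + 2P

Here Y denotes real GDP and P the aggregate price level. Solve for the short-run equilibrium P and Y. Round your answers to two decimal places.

P = 475.55, Y = 2237.09

Set AD = SRAS: 6517 − 9P = 1286 + 2P, so 5231 = 11P and P = 475.55.
Substituting into AD, Y = 6517 − 9P = 2237.09.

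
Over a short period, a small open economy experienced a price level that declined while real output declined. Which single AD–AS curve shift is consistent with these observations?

P fell and Y fell. An AD shift moves P and Y in the same direction; an SRAS shift moves them in opposite directions.
Here P and Y moved in the same direction, so the AD curve shifted.
Since Y fell, AD shifted left.

AD shifted left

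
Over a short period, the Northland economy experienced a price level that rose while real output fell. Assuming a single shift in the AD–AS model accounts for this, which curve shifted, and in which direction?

SRAS shifted left

P rose and Y fell. An AD shift moves P and Y in the same direction; an SRAS shift moves them in opposite directions.
Here P and Y moved in opposite directions, so the SRAS curve shifted.
Since Y fell, SRAS shifted left.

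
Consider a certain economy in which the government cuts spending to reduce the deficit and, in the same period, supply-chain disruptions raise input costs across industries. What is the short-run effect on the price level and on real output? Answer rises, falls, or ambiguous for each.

The first event is a negative demand shock: AD shifts left, which by itself pushes P down and Y down.
The second is an adverse supply shock: SRAS shifts left, which by itself pushes P up and Y down.
The two shocks push P in opposite directions, so the effect on P is ambiguous. Both shocks push Y down, so Y falls.

Price level: ambiguous; output: falls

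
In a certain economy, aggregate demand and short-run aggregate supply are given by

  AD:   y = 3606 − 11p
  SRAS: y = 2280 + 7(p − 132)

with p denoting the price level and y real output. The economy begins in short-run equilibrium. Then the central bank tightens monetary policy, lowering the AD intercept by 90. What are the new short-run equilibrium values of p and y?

p = 120, y = 2196

This is a negative demand shock: AD shifts left.
New AD: y = 3516 − 11p.
SRAS can be written y = 1356 + 7p.
Set AD = SRAS: 3516 − 11p = 1356 + 7p, so 2160 = 18p and p = 120.
y = 3516 − 11·120 = 2196.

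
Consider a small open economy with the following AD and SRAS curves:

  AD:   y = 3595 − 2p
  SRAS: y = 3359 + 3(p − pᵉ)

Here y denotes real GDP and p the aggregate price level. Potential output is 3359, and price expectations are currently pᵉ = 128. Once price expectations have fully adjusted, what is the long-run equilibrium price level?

Long-run p = 118

Short run: with pᵉ = 128, SRAS is y = 2975 + 3p. Setting AD = SRAS gives 620 = 5p, so p = 124 and y = 3595 − 2·124 = 3347.
Output 3347 is below potential 3359, so over time expected prices fall and SRAS shifts right until y returns to 3359.
Long run: y = 3359 on the AD curve gives 3359 = 3595 − 2p, so p = 118.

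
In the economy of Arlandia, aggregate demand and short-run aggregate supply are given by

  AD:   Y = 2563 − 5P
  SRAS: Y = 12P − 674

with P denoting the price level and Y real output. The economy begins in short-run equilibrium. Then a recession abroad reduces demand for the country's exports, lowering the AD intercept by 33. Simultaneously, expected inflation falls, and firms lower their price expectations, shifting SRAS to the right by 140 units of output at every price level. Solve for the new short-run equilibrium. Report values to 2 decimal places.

P = 180.24, Y = 1628.82

After both shocks: AD is Y = 2530 − 5P and SRAS is Y = 12P − 534.
Setting them equal: 3064 = 17P, so P = 180.24.
Substituting into AD, Y = 1628.82.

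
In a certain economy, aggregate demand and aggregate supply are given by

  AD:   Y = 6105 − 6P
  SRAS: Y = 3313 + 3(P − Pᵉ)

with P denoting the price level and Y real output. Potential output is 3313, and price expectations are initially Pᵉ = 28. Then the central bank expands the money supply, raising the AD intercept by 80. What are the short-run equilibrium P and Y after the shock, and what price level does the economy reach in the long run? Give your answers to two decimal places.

AD shifts right: new AD is Y = 6185 − 6P. With Pᵉ = 28, SRAS is Y = 3229 + 3P.
Short run: 6185 − 6P = 3229 + 3P gives 2956 = 9P, so P = 328.44 and Y = 6185 − 6P = 4214.33.
Y = 4214.33 is above potential 3313; expectations adjust and SRAS shifts left until Y = 3313.
Long run: on the new AD curve, 3313 = 6185 − 6P gives P = 478.67.

Short run: P = 328.44, Y = 4214.33. Long run: P = 478.67.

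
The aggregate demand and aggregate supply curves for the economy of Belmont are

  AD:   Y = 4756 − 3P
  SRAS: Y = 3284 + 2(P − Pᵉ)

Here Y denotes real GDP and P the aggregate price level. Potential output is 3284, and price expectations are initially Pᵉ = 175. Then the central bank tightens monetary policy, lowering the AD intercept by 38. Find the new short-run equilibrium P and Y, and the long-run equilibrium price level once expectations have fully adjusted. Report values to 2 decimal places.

AD shifts left: new AD is Y = 4718 − 3P. With Pᵉ = 175, SRAS is Y = 2934 + 2P.
Short run: 4718 − 3P = 2934 + 2P gives 1784 = 5P, so P = 356.80 and Y = 4718 − 3P = 3647.60.
Y = 3647.60 is above potential 3284; expectations adjust and SRAS shifts left until Y = 3284.
Long run: on the new AD curve, 3284 = 4718 − 3P gives P = 478.00.

Short run: P = 356.80, Y = 3647.60. Long run: P = 478.00.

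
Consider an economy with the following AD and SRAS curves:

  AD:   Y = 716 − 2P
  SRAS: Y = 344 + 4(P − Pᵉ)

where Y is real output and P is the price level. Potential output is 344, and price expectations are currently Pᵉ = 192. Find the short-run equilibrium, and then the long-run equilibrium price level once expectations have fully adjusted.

Short run: P = 190, Y = 336. Long run: P = 186.

Short run: with Pᵉ = 192, SRAS is Y = 4P − 424. Setting AD = SRAS gives 1140 = 6P, so P = 190 and Y = 716 − 2·190 = 336.
Output 336 is below potential 344, so over time expected prices fall and SRAS shifts right until Y returns to 344.
Long run: Y = 344 on the AD curve gives 344 = 716 − 2P, so P = 186.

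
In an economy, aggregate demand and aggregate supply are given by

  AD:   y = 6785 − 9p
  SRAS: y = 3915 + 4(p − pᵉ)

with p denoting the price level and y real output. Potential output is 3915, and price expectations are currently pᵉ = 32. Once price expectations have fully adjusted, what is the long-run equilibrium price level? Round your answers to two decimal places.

Short run: with pᵉ = 32, SRAS is y = 3787 + 4p. Setting AD = SRAS gives 2998 = 13p, so p = 230.62 and y = 6785 − 9p = 4709.46.
Output 4709.46 is above potential 3915, so over time expected prices rise and SRAS shifts left until y returns to 3915.
Long run: y = 3915 on the AD curve gives 3915 = 6785 − 9p, so p = 318.89.

Long-run p = 318.89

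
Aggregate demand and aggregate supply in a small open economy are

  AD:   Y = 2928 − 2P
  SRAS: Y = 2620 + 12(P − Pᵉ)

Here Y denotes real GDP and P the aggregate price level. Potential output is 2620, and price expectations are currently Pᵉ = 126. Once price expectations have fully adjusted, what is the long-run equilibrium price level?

Short run: with Pᵉ = 126, SRAS is Y = 1108 + 12P. Setting AD = SRAS gives 1820 = 14P, so P = 130 and Y = 2928 − 2·130 = 2668.
Output 2668 is above potential 2620, so over time expected prices rise and SRAS shifts left until Y returns to 2620.
Long run: Y = 2620 on the AD curve gives 2620 = 2928 − 2P, so P = 154.

Long-run P = 154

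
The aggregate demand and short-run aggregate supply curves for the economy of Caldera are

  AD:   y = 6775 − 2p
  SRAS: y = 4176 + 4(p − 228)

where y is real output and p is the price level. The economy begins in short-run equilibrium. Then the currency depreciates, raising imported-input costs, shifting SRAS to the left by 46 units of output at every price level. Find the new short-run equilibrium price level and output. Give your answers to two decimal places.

This is a negative supply shock: SRAS shifts left.
New SRAS: y = 3218 + 4p.
Set AD = SRAS: 6775 − 2p = 3218 + 4p, so 3557 = 6p and p = 592.83.
Substituting into AD, y = 5589.33.

p = 592.83, y = 5589.33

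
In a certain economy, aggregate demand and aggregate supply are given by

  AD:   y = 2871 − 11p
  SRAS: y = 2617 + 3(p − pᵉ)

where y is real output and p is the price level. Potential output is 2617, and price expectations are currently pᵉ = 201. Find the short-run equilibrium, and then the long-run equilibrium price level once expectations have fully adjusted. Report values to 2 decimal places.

Short run: with pᵉ = 201, SRAS is y = 2014 + 3p. Setting AD = SRAS gives 857 = 14p, so p = 61.21 and y = 2871 − 11p = 2197.64.
Output 2197.64 is below potential 2617, so over time expected prices fall and SRAS shifts right until y returns to 2617.
Long run: y = 2617 on the AD curve gives 2617 = 2871 − 11p, so p = 23.09.

Short run: p = 61.21, y = 2197.64. Long run: p = 23.09.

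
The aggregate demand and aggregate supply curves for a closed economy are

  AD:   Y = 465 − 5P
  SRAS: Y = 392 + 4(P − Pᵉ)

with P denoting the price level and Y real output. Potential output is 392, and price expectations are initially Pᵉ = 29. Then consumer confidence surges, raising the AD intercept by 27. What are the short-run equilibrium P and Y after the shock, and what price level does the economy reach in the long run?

AD shifts right: new AD is Y = 492 − 5P. With Pᵉ = 29, SRAS is Y = 276 + 4P.
Short run: 492 − 5P = 276 + 4P gives 216 = 9P, so P = 24 and Y = 492 − 5·24 = 372.
Y = 372 is below potential 392; expectations adjust and SRAS shifts right until Y = 392.
Long run: on the new AD curve, 392 = 492 − 5P gives P = 20.

Short run: P = 24, Y = 372. Long run: P = 20.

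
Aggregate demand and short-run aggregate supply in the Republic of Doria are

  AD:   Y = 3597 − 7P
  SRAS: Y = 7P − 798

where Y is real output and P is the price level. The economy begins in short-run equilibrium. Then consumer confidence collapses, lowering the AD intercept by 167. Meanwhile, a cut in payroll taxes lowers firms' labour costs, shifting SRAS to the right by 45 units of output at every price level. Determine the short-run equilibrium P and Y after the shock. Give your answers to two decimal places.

P = 298.79, Y = 1338.50

After both shocks: AD is Y = 3430 − 7P and SRAS is Y = 7P − 753.
Setting them equal: 4183 = 14P, so P = 298.79.
Substituting into AD, Y = 1338.50.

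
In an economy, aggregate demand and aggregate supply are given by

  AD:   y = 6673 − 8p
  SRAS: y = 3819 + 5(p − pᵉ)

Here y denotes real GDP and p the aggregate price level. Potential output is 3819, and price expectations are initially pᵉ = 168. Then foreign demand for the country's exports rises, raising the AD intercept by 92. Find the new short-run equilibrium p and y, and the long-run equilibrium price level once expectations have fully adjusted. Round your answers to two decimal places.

Short run: p = 291.23, y = 4435.15. Long run: p = 368.25.

AD shifts right: new AD is y = 6765 − 8p. With pᵉ = 168, SRAS is y = 2979 + 5p.
Short run: 6765 − 8p = 2979 + 5p gives 3786 = 13p, so p = 291.23 and y = 6765 − 8p = 4435.15.
y = 4435.15 is above potential 3819; expectations adjust and SRAS shifts left until y = 3819.
Long run: on the new AD curve, 3819 = 6765 − 8p gives p = 368.25.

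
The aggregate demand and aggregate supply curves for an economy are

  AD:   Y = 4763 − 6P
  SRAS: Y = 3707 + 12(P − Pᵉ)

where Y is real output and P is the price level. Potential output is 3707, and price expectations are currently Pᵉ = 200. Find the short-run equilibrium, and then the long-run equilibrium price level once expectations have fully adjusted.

Short run: with Pᵉ = 200, SRAS is Y = 1307 + 12P. Setting AD = SRAS gives 3456 = 18P, so P = 192 and Y = 4763 − 6·192 = 3611.
Output 3611 is below potential 3707, so over time expected prices fall and SRAS shifts right until Y returns to 3707.
Long run: Y = 3707 on the AD curve gives 3707 = 4763 − 6P, so P = 176.

Short run: P = 192, Y = 3611. Long run: P = 176.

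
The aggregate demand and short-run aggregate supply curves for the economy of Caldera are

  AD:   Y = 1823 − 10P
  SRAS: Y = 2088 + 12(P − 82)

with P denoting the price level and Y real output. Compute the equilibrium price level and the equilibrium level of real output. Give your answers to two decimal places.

Write SRAS as Y = 2088 + 12P − 984 = 1104 + 12P.
Set AD = SRAS: 1823 − 10P = 1104 + 12P, so 719 = 22P and P = 32.68.
Substituting into AD, Y = 1823 − 10P = 1496.18.

P = 32.68, Y = 1496.18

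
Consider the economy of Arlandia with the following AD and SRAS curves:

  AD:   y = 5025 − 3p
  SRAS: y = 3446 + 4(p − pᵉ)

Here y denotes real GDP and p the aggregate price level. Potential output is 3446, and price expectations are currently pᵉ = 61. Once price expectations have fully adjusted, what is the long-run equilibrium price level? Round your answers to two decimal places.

Short run: with pᵉ = 61, SRAS is y = 3202 + 4p. Setting AD = SRAS gives 1823 = 7p, so p = 260.43 and y = 5025 − 3p = 4243.71.
Output 4243.71 is above potential 3446, so over time expected prices rise and SRAS shifts left until y returns to 3446.
Long run: y = 3446 on the AD curve gives 3446 = 5025 − 3p, so p = 526.33.

Long-run p = 526.33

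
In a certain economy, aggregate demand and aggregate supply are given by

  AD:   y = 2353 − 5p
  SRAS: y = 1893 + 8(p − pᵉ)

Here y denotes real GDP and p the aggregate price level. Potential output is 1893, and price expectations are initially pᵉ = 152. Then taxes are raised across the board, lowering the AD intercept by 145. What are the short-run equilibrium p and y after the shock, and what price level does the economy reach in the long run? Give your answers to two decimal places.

AD shifts left: new AD is y = 2208 − 5p. With pᵉ = 152, SRAS is y = 677 + 8p.
Short run: 2208 − 5p = 677 + 8p gives 1531 = 13p, so p = 117.77 and y = 2208 − 5p = 1619.15.
y = 1619.15 is below potential 1893; expectations adjust and SRAS shifts right until y = 1893.
Long run: on the new AD curve, 1893 = 2208 − 5p gives p = 63.00.

Short run: p = 117.77, y = 1619.15. Long run: p = 63.00.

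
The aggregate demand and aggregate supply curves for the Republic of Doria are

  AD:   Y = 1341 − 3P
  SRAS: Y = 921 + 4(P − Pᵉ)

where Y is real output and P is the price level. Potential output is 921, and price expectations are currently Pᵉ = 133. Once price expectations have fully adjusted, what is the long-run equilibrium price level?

Short run: with Pᵉ = 133, SRAS is Y = 389 + 4P. Setting AD = SRAS gives 952 = 7P, so P = 136 and Y = 1341 − 3·136 = 933.
Output 933 is above potential 921, so over time expected prices rise and SRAS shifts left until Y returns to 921.
Long run: Y = 921 on the AD curve gives 921 = 1341 − 3P, so P = 140.

Long-run P = 140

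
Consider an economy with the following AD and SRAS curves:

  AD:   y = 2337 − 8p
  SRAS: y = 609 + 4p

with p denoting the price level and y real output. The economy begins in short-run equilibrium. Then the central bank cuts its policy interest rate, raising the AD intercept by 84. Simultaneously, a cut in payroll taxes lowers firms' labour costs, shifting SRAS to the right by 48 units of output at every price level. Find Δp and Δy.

Δp = +3, Δy = +60

After both shocks: AD is y = 2421 − 8p and SRAS is y = 657 + 4p.
Setting them equal: 1764 = 12p, so p = 147.
y = 2421 − 8·147 = 1245.
Initially p = 144, y = 1185, so Δp = +3 and Δy = +60.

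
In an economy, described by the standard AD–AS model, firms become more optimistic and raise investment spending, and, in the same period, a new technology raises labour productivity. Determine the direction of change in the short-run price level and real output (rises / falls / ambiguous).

Price level: ambiguous; output: rises

The first event is a positive demand shock: AD shifts right, which by itself pushes P up and Y up.
The second is a favourable supply shock: SRAS shifts right, which by itself pushes P down and Y up.
The two shocks push P in opposite directions, so the effect on P is ambiguous. Both shocks push Y up, so Y rises.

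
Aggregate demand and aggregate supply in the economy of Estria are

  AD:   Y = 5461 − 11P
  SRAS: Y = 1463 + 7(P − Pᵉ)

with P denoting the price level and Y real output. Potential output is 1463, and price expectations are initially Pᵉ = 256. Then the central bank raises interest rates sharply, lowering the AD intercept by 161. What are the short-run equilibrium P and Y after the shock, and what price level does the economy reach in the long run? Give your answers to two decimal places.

AD shifts left: new AD is Y = 5300 − 11P. With Pᵉ = 256, SRAS is Y = 7P − 329.
Short run: 5300 − 11P = 7P − 329 gives 5629 = 18P, so P = 312.72 and Y = 5300 − 11P = 1860.06.
Y = 1860.06 is above potential 1463; expectations adjust and SRAS shifts left until Y = 1463.
Long run: on the new AD curve, 1463 = 5300 − 11P gives P = 348.82.

Short run: P = 312.72, Y = 1860.06. Long run: P = 348.82.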